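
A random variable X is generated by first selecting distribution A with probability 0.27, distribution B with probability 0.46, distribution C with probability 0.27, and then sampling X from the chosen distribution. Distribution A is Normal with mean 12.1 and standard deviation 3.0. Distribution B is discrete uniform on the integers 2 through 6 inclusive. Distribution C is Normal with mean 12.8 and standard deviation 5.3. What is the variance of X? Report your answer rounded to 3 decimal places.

Per component, A: μ=12.1, E[X²]=155.41; B: μ=4, E[X²]=18; C: μ=12.8, E[X²]=191.93.
E[X] = 0.27·12.1 + 0.46·4 + 0.27·12.8 = 8.563.
E[X²] = 0.27·155.41 + 0.46·18 + 0.27·191.93 = 102.062.
Var(X) = E[X²] − (E[X])² = 102.062 − 73.325 = 28.7368.

28.737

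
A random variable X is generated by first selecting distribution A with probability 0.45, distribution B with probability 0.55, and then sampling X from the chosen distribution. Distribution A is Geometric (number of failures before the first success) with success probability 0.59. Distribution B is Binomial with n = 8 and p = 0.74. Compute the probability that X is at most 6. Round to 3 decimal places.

Conditional on each component, P(X ≤ 6): A: 0.998052; B: 0.657334.
By total probability, P(X ≤ 6) = 0.45·0.998052 + 0.55·0.657334 = 0.810657.

0.811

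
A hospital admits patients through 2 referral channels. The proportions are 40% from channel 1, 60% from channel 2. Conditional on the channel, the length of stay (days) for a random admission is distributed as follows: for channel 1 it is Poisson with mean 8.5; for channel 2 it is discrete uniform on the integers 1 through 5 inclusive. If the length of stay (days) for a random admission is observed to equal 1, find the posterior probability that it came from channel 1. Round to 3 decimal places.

0.006

Likelihoods P(X=1 | ·): 1: 0.00172948; 2: 0.2.
Posterior ∝ prior × likelihood. Numerator for 1: 0.4·0.00172948 = 0.000691792.
Normalizing constant: 0.4·0.00172948 + 0.6·0.2 = 0.120692.
P(1 | observation) = 0.000691792 / 0.120692 = 0.00573189.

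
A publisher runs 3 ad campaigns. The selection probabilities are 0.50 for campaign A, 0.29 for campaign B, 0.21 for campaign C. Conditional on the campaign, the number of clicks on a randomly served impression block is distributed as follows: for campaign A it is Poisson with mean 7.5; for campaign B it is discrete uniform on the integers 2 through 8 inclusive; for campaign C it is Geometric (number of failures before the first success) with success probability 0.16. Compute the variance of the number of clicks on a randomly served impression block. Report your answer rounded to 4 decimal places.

13.2422

Per component, A: μ=7.5, E[X²]=63.75; B: μ=5, E[X²]=29; C: μ=5.25, E[X²]=60.375.
E[X] = 0.5·7.5 + 0.29·5 + 0.21·5.25 = 6.3025.
E[X²] = 0.5·63.75 + 0.29·29 + 0.21·60.375 = 52.9637.
Var(X) = E[X²] − (E[X])² = 52.9637 − 39.7215 = 13.2422.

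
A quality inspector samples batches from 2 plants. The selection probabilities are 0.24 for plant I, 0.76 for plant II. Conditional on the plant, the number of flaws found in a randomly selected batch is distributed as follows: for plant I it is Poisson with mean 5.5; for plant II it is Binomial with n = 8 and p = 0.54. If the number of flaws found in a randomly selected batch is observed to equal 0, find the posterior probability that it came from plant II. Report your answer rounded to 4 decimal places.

0.6084

Likelihoods P(X=0 | ·): I: 0.00408677; II: 0.00200476.
Posterior ∝ prior × likelihood. Numerator for II: 0.76·0.00200476 = 0.00152362.
Normalizing constant: 0.24·0.00408677 + 0.76·0.00200476 = 0.00250444.
P(II | observation) = 0.00152362 / 0.00250444 = 0.608366.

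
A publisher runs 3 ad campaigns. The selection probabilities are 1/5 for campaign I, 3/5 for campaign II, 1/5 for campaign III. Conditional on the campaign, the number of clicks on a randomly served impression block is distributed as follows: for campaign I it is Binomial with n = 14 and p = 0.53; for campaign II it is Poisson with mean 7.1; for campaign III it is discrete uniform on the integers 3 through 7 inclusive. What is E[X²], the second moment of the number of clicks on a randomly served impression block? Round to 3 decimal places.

51.615

For each component E[X²] = Var + (mean)², giving I: 58.5438; II: 57.51; III: 27.
Overall E[X²] = 0.2·58.5438 + 0.6·57.51 + 0.2·27 = 51.6148.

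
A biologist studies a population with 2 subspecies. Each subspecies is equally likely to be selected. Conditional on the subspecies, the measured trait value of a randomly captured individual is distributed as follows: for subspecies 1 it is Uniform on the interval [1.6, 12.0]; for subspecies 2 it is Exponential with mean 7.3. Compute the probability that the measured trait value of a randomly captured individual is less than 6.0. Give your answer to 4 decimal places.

0.4917

Conditional on each subspecies, P(X < 6.0): 1: 0.423077; 2: 0.560412.
By total probability, P(X < 6.0) = 0.5·0.423077 + 0.5·0.560412 = 0.491745.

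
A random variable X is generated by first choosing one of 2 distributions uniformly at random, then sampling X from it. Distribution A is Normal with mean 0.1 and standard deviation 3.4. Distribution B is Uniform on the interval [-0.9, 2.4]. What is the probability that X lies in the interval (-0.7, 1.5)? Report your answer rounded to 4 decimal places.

Conditional on each component, P(-0.7 < X < 1.5): A: 0.252754; B: 0.666667.
By total probability, P(-0.7 < X < 1.5) = 0.5·0.252754 + 0.5·0.666667 = 0.45971.

0.4597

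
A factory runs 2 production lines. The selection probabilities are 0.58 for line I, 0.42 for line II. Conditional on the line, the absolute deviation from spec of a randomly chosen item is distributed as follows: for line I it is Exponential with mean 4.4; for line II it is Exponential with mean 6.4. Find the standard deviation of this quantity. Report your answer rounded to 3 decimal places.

5.423

Per component, I: μ=4.4, E[X²]=38.72; II: μ=6.4, E[X²]=81.92.
E[X] = 0.58·4.4 + 0.42·6.4 = 5.24.
E[X²] = 0.58·38.72 + 0.42·81.92 = 56.864.
Var(X) = E[X²] − (E[X])² = 56.864 − 27.4576 = 29.4064.
SD(X) = √29.4064 = 5.42277.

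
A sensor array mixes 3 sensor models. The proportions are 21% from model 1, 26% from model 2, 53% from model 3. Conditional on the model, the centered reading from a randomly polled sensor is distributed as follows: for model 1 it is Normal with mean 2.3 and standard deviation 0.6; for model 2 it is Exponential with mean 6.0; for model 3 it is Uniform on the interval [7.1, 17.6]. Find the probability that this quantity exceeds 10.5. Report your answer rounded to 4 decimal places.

Conditional on each model, P(X > 10.5): 1: 0; 2: 0.173774; 3: 0.67619.
By total probability, P(X > 10.5) = 0.21·0 + 0.26·0.173774 + 0.53·0.67619 = 0.403562.

0.4036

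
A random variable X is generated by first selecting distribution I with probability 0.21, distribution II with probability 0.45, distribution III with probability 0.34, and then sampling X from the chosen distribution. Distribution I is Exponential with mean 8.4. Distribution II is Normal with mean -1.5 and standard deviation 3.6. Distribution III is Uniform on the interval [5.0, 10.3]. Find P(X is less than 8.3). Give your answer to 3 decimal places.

Conditional on each component, P(X < 8.3): I: 0.627715; II: 0.996758; III: 0.622642.
By total probability, P(X < 8.3) = 0.21·0.627715 + 0.45·0.996758 + 0.34·0.622642 = 0.792059.

0.792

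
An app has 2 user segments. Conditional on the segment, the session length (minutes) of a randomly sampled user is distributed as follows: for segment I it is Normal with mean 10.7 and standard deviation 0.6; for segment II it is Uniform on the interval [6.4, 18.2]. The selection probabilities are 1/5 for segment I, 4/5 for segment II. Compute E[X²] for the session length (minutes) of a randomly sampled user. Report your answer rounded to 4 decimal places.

153.2847

For each component E[X²] = Var + (mean)², giving I: 114.85; II: 162.893.
Overall E[X²] = 0.2·114.85 + 0.8·162.893 = 153.285.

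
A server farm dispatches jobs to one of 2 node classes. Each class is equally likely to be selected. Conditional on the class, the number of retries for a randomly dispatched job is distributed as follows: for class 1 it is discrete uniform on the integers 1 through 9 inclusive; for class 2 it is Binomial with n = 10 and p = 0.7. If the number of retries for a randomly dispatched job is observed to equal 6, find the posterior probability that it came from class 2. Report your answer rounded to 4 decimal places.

0.6430

Likelihoods P(X=6 | ·): 1: 0.111111; 2: 0.200121.
Posterior ∝ prior × likelihood. Numerator for 2: 0.5·0.200121 = 0.10006.
Normalizing constant: 0.5·0.111111 + 0.5·0.200121 = 0.155616.
P(2 | observation) = 0.10006 / 0.155616 = 0.642996.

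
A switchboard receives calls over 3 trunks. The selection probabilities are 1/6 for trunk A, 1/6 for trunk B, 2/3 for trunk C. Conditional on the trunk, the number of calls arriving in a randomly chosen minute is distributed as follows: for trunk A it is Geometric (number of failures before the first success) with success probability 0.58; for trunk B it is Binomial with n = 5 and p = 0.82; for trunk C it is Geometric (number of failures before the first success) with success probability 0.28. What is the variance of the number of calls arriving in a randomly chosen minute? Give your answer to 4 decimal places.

Per component, A: μ=0.724138, E[X²]=1.77289; B: μ=4.1, E[X²]=17.548; C: μ=2.57143, E[X²]=15.7959.
E[X] = 0.166667·0.724138 + 0.166667·4.1 + 0.666667·2.57143 = 2.51831.
E[X²] = 0.166667·1.77289 + 0.166667·17.548 + 0.666667·15.7959 = 13.7508.
Var(X) = E[X²] − (E[X])² = 13.7508 − 6.34188 = 7.40888.

7.4089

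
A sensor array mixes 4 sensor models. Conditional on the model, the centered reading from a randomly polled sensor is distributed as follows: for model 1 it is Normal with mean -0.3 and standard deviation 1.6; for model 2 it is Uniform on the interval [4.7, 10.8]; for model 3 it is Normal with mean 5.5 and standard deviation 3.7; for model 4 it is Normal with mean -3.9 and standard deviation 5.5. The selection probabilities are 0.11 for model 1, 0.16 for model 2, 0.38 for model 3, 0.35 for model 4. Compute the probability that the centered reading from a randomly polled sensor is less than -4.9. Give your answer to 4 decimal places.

0.1509

Conditional on each model, P(X < -4.9): 1: 0.00202014; 2: 0; 3: 0.00247084; 4: 0.427863.
By total probability, P(X < -4.9) = 0.11·0.00202014 + 0.16·0 + 0.38·0.00247084 + 0.35·0.427863 = 0.150913.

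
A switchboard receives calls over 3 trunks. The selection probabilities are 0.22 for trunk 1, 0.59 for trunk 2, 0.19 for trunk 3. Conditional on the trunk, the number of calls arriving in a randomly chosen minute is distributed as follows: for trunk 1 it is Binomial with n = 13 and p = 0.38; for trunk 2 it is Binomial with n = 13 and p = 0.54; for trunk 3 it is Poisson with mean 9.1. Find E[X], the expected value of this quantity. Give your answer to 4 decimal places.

Component means — 1: 4.94; 2: 7.02; 3: 9.1.
E[X] = 0.22·4.94 + 0.59·7.02 + 0.19·9.1 = 6.9576.

6.9576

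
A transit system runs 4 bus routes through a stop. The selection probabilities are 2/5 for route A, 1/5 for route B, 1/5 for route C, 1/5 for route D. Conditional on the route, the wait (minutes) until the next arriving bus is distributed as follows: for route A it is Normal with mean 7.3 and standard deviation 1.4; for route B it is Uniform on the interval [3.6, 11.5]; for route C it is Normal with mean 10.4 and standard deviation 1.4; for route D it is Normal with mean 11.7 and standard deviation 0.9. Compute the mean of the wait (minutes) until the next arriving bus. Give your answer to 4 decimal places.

Component means — A: 7.3; B: 7.55; C: 10.4; D: 11.7.
E[X] = 0.4·7.3 + 0.2·7.55 + 0.2·10.4 + 0.2·11.7 = 8.85.

8.8500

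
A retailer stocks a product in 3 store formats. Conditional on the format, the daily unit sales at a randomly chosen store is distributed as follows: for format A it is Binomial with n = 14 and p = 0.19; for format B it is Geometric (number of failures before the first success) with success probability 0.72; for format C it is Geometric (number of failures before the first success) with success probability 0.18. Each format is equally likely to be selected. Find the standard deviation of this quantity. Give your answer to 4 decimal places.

Per component, A: μ=2.66, E[X²]=9.2302; B: μ=0.388889, E[X²]=0.691358; C: μ=4.55556, E[X²]=46.0617.
E[X] = 0.333333·2.66 + 0.333333·0.388889 + 0.333333·4.55556 = 2.53481.
E[X²] = 0.333333·9.2302 + 0.333333·0.691358 + 0.333333·46.0617 = 18.6611.
Var(X) = E[X²] − (E[X])² = 18.6611 − 6.42529 = 12.2358.
SD(X) = √12.2358 = 3.49797.

3.4980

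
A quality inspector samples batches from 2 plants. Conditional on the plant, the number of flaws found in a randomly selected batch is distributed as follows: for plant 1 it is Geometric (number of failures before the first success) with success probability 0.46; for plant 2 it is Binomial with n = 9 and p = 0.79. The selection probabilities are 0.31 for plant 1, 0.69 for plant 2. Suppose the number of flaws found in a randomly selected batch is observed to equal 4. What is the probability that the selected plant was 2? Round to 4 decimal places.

0.5328

Likelihoods P(X=4 | ·): 1: 0.0391141; 2: 0.0200436.
Posterior ∝ prior × likelihood. Numerator for 2: 0.69·0.0200436 = 0.0138301.
Normalizing constant: 0.31·0.0391141 + 0.69·0.0200436 = 0.0259554.
P(2 | observation) = 0.0138301 / 0.0259554 = 0.532839.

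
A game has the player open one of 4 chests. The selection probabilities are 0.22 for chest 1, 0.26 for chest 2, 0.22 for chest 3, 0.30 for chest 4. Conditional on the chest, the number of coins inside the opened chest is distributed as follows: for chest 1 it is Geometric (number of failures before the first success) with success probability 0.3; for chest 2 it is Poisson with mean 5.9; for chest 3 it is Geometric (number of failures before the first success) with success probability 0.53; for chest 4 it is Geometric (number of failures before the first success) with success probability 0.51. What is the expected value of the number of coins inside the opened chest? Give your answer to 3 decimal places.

Component means — 1: 2.33333; 2: 5.9; 3: 0.886792; 4: 0.960784.
E[X] = 0.22·2.33333 + 0.26·5.9 + 0.22·0.886792 + 0.3·0.960784 = 2.53066.

2.531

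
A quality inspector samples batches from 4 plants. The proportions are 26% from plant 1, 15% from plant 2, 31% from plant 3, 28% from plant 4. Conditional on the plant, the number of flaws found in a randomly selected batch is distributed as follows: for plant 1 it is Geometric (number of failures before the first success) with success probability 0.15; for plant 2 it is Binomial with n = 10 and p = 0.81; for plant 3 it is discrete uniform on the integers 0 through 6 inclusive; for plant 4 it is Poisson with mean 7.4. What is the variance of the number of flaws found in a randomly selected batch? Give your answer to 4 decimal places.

17.2984

Per component, 1: μ=5.66667, E[X²]=69.8889; 2: μ=8.1, E[X²]=67.149; 3: μ=3, E[X²]=13; 4: μ=7.4, E[X²]=62.16.
E[X] = 0.26·5.66667 + 0.15·8.1 + 0.31·3 + 0.28·7.4 = 5.69033.
E[X²] = 0.26·69.8889 + 0.15·67.149 + 0.31·13 + 0.28·62.16 = 49.6783.
Var(X) = E[X²] − (E[X])² = 49.6783 − 32.3799 = 17.2984.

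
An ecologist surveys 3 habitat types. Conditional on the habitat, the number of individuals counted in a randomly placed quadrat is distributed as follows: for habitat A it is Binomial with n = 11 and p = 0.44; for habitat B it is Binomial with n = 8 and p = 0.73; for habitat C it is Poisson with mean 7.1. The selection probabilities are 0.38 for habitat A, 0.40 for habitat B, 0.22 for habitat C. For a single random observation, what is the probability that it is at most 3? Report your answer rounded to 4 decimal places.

Conditional on each habitat, P(X ≤ 3): A: 0.20999; B: 0.0376789; C: 0.0766991.
By total probability, P(X ≤ 3) = 0.38·0.20999 + 0.4·0.0376789 + 0.22·0.0766991 = 0.111741.

0.1117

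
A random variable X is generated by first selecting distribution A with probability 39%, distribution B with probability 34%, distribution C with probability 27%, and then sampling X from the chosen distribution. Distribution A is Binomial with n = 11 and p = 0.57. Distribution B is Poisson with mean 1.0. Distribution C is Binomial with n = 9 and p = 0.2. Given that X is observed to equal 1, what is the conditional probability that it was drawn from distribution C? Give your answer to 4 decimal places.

Likelihoods P(X=1 | ·): A: 0.00135504; B: 0.367879; C: 0.30199.
Posterior ∝ prior × likelihood. Numerator for C: 0.27·0.30199 = 0.0815373.
Normalizing constant: 0.39·0.00135504 + 0.34·0.367879 + 0.27·0.30199 = 0.207145.
P(C | observation) = 0.0815373 / 0.207145 = 0.393625.

0.3936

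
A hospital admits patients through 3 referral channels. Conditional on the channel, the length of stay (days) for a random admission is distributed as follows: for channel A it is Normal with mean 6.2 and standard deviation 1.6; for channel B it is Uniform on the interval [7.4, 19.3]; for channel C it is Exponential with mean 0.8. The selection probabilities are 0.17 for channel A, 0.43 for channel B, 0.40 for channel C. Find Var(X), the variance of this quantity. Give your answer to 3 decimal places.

Per component, A: μ=6.2, E[X²]=41; B: μ=13.35, E[X²]=190.023; C: μ=0.8, E[X²]=1.28.
E[X] = 0.17·6.2 + 0.43·13.35 + 0.4·0.8 = 7.1145.
E[X²] = 0.17·41 + 0.43·190.023 + 0.4·1.28 = 89.192.
Var(X) = E[X²] − (E[X])² = 89.192 − 50.6161 = 38.5759.

38.576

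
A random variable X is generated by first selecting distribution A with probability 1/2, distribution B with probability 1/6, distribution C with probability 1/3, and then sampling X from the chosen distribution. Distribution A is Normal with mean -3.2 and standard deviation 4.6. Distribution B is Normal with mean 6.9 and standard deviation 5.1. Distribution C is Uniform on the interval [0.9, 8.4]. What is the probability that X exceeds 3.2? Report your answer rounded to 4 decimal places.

Conditional on each component, P(X > 3.2): A: 0.0820666; B: 0.765924; C: 0.693333.
By total probability, P(X > 3.2) = 0.5·0.0820666 + 0.166667·0.765924 + 0.333333·0.693333 = 0.399798.

0.3998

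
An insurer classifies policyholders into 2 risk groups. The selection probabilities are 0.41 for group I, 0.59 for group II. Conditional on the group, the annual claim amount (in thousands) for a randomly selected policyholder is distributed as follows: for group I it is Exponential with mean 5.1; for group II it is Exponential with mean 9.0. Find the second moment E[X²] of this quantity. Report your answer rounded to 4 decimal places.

116.9082

For each component E[X²] = Var + (mean)², giving I: 52.02; II: 162.
Overall E[X²] = 0.41·52.02 + 0.59·162 = 116.908.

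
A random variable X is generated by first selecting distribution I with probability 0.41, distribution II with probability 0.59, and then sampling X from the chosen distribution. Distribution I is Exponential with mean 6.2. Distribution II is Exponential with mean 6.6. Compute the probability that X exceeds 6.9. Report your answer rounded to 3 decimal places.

0.342

Conditional on each component, P(X > 6.9): I: 0.328604; II: 0.351532.
By total probability, P(X > 6.9) = 0.41·0.328604 + 0.59·0.351532 = 0.342131.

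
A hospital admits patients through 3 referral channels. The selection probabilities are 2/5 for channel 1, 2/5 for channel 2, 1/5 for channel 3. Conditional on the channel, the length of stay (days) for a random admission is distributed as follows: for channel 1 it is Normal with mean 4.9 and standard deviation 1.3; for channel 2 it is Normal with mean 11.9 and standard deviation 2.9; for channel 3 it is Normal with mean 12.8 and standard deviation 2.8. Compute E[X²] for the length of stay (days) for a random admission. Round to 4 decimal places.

For each component E[X²] = Var + (mean)², giving 1: 25.7; 2: 150.02; 3: 171.68.
Overall E[X²] = 0.4·25.7 + 0.4·150.02 + 0.2·171.68 = 104.624.

104.6240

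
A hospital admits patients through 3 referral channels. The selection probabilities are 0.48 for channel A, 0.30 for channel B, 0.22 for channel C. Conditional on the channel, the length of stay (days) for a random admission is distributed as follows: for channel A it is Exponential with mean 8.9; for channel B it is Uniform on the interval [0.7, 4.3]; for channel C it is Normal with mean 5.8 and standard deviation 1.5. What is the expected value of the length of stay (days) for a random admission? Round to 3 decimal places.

6.298

Component means — A: 8.9; B: 2.5; C: 5.8.
E[X] = 0.48·8.9 + 0.3·2.5 + 0.22·5.8 = 6.298.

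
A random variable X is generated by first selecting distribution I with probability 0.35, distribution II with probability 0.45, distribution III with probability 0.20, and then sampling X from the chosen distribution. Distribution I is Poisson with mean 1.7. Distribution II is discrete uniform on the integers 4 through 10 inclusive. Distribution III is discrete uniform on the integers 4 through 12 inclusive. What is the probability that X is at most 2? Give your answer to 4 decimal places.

Conditional on each component, P(X ≤ 2): I: 0.757223; II: 0; III: 0.
By total probability, P(X ≤ 2) = 0.35·0.757223 + 0.45·0 + 0.2·0 = 0.265028.

0.2650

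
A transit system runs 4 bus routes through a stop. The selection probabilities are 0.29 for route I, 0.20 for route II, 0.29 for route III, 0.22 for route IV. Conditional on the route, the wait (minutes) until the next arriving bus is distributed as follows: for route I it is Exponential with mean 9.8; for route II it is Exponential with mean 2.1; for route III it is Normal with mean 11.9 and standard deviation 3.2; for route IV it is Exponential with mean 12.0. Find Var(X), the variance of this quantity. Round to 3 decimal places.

77.385

Per component, I: μ=9.8, E[X²]=192.08; II: μ=2.1, E[X²]=8.82; III: μ=11.9, E[X²]=151.85; IV: μ=12, E[X²]=288.
E[X] = 0.29·9.8 + 0.2·2.1 + 0.29·11.9 + 0.22·12 = 9.353.
E[X²] = 0.29·192.08 + 0.2·8.82 + 0.29·151.85 + 0.22·288 = 164.864.
Var(X) = E[X²] − (E[X])² = 164.864 − 87.4786 = 77.3851.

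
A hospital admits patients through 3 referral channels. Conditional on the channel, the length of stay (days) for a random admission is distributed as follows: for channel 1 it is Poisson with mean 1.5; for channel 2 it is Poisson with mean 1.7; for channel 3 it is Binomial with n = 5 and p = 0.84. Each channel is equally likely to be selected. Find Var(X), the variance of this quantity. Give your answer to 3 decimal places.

Per component, 1: μ=1.5, E[X²]=3.75; 2: μ=1.7, E[X²]=4.59; 3: μ=4.2, E[X²]=18.312.
E[X] = 0.333333·1.5 + 0.333333·1.7 + 0.333333·4.2 = 2.46667.
E[X²] = 0.333333·3.75 + 0.333333·4.59 + 0.333333·18.312 = 8.884.
Var(X) = E[X²] − (E[X])² = 8.884 − 6.08444 = 2.79956.

2.800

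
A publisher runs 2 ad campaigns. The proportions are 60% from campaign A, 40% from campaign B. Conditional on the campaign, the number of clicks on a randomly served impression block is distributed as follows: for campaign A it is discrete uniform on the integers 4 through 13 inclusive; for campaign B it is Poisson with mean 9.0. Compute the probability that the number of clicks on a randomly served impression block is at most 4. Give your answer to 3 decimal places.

0.082

Conditional on each campaign, P(X ≤ 4): A: 0.1; B: 0.0549636.
By total probability, P(X ≤ 4) = 0.6·0.1 + 0.4·0.0549636 = 0.0819855.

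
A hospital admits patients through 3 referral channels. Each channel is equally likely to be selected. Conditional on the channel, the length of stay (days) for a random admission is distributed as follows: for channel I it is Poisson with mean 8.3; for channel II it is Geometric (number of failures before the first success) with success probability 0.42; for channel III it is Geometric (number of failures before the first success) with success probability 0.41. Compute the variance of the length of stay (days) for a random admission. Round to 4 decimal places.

15.5826

Per component, I: μ=8.3, E[X²]=77.19; II: μ=1.38095, E[X²]=5.19501; III: μ=1.43902, E[X²]=5.58061.
E[X] = 0.333333·8.3 + 0.333333·1.38095 + 0.333333·1.43902 = 3.70666.
E[X²] = 0.333333·77.19 + 0.333333·5.19501 + 0.333333·5.58061 = 29.3219.
Var(X) = E[X²] − (E[X])² = 29.3219 − 13.7393 = 15.5826.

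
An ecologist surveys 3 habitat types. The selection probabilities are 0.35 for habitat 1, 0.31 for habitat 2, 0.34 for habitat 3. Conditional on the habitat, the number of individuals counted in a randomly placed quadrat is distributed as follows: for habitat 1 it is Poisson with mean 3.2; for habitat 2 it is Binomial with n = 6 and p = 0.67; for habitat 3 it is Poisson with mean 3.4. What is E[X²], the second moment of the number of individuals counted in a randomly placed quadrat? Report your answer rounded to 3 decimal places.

For each component E[X²] = Var + (mean)², giving 1: 13.44; 2: 17.487; 3: 14.96.
Overall E[X²] = 0.35·13.44 + 0.31·17.487 + 0.34·14.96 = 15.2114.

15.211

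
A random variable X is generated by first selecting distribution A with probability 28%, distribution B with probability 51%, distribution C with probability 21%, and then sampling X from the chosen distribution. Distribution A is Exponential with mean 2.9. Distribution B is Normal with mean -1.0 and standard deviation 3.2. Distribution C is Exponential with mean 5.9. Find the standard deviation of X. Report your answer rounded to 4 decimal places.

Per component, A: μ=2.9, E[X²]=16.82; B: μ=-1, E[X²]=11.24; C: μ=5.9, E[X²]=69.62.
E[X] = 0.28·2.9 + 0.51·-1 + 0.21·5.9 = 1.541.
E[X²] = 0.28·16.82 + 0.51·11.24 + 0.21·69.62 = 25.0622.
Var(X) = E[X²] − (E[X])² = 25.0622 − 2.37468 = 22.6875.
SD(X) = √22.6875 = 4.76314.

4.7631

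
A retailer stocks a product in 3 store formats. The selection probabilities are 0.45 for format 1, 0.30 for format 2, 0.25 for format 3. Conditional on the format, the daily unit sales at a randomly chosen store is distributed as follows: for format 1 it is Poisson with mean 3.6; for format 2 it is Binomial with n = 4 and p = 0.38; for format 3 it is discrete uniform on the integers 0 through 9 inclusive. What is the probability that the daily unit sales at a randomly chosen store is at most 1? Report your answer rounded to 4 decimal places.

Conditional on each format, P(X ≤ 1): 1: 0.125689; 2: 0.510022; 3: 0.2.
By total probability, P(X ≤ 1) = 0.45·0.125689 + 0.3·0.510022 + 0.25·0.2 = 0.259567.

0.2596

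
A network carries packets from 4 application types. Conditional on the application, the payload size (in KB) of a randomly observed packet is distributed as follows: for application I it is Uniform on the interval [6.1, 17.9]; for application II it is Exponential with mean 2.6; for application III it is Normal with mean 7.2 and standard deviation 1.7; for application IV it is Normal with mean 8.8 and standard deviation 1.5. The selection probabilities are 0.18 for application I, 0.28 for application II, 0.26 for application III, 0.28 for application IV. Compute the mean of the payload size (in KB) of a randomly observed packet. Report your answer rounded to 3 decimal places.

7.224

Component means — I: 12; II: 2.6; III: 7.2; IV: 8.8.
E[X] = 0.18·12 + 0.28·2.6 + 0.26·7.2 + 0.28·8.8 = 7.224.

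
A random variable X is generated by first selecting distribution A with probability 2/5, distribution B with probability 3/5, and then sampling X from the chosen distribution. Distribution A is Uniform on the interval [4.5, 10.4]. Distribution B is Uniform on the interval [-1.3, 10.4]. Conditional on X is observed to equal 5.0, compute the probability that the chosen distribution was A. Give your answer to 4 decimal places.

Likelihoods f(5.0 | ·): A: 0.169492; B: 0.0854701.
Posterior ∝ prior × likelihood. Numerator for A: 0.4·0.169492 = 0.0677966.
Normalizing constant: 0.4·0.169492 + 0.6·0.0854701 = 0.119079.
P(A | observation) = 0.0677966 / 0.119079 = 0.569343.

0.5693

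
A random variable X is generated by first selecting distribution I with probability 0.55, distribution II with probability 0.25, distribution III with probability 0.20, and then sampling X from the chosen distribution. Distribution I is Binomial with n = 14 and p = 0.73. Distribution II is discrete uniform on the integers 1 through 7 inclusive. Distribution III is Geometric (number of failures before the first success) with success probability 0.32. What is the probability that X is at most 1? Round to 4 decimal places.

Conditional on each component, P(X ≤ 1): I: 4.25113e-07; II: 0.142857; III: 0.5376.
By total probability, P(X ≤ 1) = 0.55·4.25113e-07 + 0.25·0.142857 + 0.2·0.5376 = 0.143235.

0.1432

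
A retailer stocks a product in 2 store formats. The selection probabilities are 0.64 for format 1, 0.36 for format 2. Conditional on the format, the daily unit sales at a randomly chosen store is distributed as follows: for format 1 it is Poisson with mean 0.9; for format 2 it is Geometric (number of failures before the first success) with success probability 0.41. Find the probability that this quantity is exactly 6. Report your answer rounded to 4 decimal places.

0.0064

Conditional on each format, P(X = 6): 1: 0.000300094; 2: 0.017294.
By total probability, P(X = 6) = 0.64·0.000300094 + 0.36·0.017294 = 0.00641791.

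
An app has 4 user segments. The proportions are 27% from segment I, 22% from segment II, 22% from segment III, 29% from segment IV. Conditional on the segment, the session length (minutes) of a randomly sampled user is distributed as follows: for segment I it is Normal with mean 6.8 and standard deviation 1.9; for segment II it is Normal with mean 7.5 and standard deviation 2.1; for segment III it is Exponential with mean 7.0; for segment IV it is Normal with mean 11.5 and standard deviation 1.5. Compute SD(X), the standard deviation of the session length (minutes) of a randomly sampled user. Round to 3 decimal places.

Per component, I: μ=6.8, E[X²]=49.85; II: μ=7.5, E[X²]=60.66; III: μ=7, E[X²]=98; IV: μ=11.5, E[X²]=134.5.
E[X] = 0.27·6.8 + 0.22·7.5 + 0.22·7 + 0.29·11.5 = 8.361.
E[X²] = 0.27·49.85 + 0.22·60.66 + 0.22·98 + 0.29·134.5 = 87.3697.
Var(X) = E[X²] − (E[X])² = 87.3697 − 69.9063 = 17.4634.
SD(X) = √17.4634 = 4.17892.

4.179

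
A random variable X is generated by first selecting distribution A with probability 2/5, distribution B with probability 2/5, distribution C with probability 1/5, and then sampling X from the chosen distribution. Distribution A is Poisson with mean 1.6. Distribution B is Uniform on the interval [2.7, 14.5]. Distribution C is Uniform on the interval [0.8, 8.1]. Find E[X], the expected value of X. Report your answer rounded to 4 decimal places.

4.9700

Component means — A: 1.6; B: 8.6; C: 4.45.
E[X] = 0.4·1.6 + 0.4·8.6 + 0.2·4.45 = 4.97.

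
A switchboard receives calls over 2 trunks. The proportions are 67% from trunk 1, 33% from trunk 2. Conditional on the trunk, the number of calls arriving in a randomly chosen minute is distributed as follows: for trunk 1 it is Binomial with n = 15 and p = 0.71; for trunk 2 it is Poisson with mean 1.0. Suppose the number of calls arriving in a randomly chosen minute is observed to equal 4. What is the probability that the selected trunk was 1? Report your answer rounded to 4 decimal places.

0.0531

Likelihoods P(X=4 | ·): 1: 0.000423198; 2: 0.0153283.
Posterior ∝ prior × likelihood. Numerator for 1: 0.67·0.000423198 = 0.000283543.
Normalizing constant: 0.67·0.000423198 + 0.33·0.0153283 = 0.00534189.
P(1 | observation) = 0.000283543 / 0.00534189 = 0.0530792.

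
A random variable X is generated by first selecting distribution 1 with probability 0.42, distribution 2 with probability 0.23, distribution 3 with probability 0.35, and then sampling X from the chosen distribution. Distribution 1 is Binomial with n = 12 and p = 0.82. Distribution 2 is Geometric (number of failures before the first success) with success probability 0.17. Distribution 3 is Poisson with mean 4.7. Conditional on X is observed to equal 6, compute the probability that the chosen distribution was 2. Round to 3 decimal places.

Likelihoods P(X=6 | ·): 1: 0.00955411; 2: 0.0555799; 3: 0.136167.
Posterior ∝ prior × likelihood. Numerator for 2: 0.23·0.0555799 = 0.0127834.
Normalizing constant: 0.42·0.00955411 + 0.23·0.0555799 + 0.35·0.136167 = 0.0644544.
P(2 | observation) = 0.0127834 / 0.0644544 = 0.198332.

0.198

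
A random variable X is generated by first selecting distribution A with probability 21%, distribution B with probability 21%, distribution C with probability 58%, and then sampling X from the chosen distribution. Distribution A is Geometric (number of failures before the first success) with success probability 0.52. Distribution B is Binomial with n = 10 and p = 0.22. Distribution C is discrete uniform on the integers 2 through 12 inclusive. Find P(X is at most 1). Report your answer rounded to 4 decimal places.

Conditional on each component, P(X ≤ 1): A: 0.7696; B: 0.318469; C: 0.
By total probability, P(X ≤ 1) = 0.21·0.7696 + 0.21·0.318469 + 0.58·0 = 0.228495.

0.2285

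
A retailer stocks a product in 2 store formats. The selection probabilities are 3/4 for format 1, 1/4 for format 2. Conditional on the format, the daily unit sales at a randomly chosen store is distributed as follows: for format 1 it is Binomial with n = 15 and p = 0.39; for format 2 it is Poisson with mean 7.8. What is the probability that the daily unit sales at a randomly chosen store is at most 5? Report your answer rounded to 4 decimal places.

0.3785

Conditional on each format, P(X ≤ 5): 1: 0.434566; 2: 0.210251.
By total probability, P(X ≤ 5) = 0.75·0.434566 + 0.25·0.210251 = 0.378487.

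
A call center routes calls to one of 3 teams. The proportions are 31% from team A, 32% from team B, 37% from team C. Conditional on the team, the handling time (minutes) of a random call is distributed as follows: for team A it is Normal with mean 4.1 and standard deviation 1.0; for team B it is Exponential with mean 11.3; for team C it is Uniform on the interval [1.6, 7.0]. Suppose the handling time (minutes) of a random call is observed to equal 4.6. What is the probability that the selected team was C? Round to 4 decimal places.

Likelihoods f(4.6 | ·): A: 0.352065; B: 0.0589019; C: 0.185185.
Posterior ∝ prior × likelihood. Numerator for C: 0.37·0.185185 = 0.0685185.
Normalizing constant: 0.31·0.352065 + 0.32·0.0589019 + 0.37·0.185185 = 0.196507.
P(C | observation) = 0.0685185 / 0.196507 = 0.348682.

0.3487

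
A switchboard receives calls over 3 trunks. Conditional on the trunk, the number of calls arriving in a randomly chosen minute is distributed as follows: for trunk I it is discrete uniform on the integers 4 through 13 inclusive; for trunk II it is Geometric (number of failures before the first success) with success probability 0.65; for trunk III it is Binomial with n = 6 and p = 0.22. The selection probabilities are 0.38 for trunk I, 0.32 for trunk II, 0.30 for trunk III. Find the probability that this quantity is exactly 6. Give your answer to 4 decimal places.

Conditional on each trunk, P(X = 6): I: 0.1; II: 0.00119487; III: 0.00011338.
By total probability, P(X = 6) = 0.38·0.1 + 0.32·0.00119487 + 0.3·0.00011338 = 0.0384164.

0.0384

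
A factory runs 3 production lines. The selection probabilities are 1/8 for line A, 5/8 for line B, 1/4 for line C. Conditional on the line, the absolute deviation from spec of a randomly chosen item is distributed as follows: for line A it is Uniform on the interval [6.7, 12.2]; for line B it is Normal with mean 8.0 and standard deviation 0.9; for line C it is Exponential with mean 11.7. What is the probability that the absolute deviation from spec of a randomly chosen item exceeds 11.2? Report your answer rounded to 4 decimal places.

0.1188

Conditional on each line, P(X > 11.2): A: 0.181818; B: 0.000188591; C: 0.383942.
By total probability, P(X > 11.2) = 0.125·0.181818 + 0.625·0.000188591 + 0.25·0.383942 = 0.118831.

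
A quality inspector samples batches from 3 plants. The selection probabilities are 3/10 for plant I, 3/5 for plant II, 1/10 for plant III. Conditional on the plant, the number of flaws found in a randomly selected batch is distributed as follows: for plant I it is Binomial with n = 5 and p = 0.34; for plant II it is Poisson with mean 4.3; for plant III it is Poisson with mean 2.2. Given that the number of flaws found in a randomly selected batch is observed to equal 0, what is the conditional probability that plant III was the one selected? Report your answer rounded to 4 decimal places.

0.1951

Likelihoods P(X=0 | ·): I: 0.125233; II: 0.0135686; III: 0.110803.
Posterior ∝ prior × likelihood. Numerator for III: 0.1·0.110803 = 0.0110803.
Normalizing constant: 0.3·0.125233 + 0.6·0.0135686 + 0.1·0.110803 = 0.0567914.
P(III | observation) = 0.0110803 / 0.0567914 = 0.195105.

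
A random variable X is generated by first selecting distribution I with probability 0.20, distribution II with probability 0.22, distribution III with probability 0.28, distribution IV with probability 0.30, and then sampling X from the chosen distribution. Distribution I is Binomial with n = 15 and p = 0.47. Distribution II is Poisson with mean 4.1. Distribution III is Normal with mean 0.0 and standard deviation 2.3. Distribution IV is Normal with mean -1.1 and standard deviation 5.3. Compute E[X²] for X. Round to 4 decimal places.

25.5592

For each component E[X²] = Var + (mean)², giving I: 53.439; II: 20.91; III: 5.29; IV: 29.3.
Overall E[X²] = 0.2·53.439 + 0.22·20.91 + 0.28·5.29 + 0.3·29.3 = 25.5592.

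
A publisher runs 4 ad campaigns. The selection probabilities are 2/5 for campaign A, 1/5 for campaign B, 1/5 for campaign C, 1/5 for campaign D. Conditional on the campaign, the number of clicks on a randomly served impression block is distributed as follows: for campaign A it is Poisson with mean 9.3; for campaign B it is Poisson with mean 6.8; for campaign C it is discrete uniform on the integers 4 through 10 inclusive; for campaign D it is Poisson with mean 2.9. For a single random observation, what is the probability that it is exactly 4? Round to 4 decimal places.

0.0922

Conditional on each campaign, P(X = 4): A: 0.0284959; B: 0.0992252; C: 0.142857; D: 0.162154.
By total probability, P(X = 4) = 0.4·0.0284959 + 0.2·0.0992252 + 0.2·0.142857 + 0.2·0.162154 = 0.0922455.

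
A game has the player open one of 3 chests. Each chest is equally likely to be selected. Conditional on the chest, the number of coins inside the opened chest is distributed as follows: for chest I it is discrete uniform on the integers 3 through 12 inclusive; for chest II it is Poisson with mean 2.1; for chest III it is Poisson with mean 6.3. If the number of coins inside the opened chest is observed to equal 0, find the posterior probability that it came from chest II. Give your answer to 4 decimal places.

0.9852

Likelihoods P(X=0 | ·): I: 0; II: 0.122456; III: 0.0018363.
Posterior ∝ prior × likelihood. Numerator for II: 0.333333·0.122456 = 0.0408188.
Normalizing constant: 0.333333·0 + 0.333333·0.122456 + 0.333333·0.0018363 = 0.0414309.
P(II | observation) = 0.0408188 / 0.0414309 = 0.985226.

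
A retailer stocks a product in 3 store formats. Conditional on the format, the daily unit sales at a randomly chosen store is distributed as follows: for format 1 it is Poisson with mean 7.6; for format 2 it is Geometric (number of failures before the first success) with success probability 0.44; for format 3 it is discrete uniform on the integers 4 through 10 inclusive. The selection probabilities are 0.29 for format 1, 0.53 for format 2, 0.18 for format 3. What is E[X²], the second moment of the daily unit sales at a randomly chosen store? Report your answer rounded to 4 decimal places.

30.8860

For each component E[X²] = Var + (mean)², giving 1: 65.36; 2: 4.5124; 3: 53.
Overall E[X²] = 0.29·65.36 + 0.53·4.5124 + 0.18·53 = 30.886.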